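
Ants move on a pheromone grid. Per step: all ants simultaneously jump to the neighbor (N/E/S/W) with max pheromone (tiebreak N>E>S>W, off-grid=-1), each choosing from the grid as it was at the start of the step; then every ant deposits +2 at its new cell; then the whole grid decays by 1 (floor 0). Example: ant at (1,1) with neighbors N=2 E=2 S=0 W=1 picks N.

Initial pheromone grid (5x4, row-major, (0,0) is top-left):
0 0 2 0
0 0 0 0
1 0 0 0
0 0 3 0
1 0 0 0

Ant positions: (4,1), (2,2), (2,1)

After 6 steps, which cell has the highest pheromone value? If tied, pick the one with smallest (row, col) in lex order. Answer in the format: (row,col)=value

Step 1: ant0:(4,1)->W->(4,0) | ant1:(2,2)->S->(3,2) | ant2:(2,1)->W->(2,0)
  grid max=4 at (3,2)
Step 2: ant0:(4,0)->N->(3,0) | ant1:(3,2)->N->(2,2) | ant2:(2,0)->N->(1,0)
  grid max=3 at (3,2)
Step 3: ant0:(3,0)->N->(2,0) | ant1:(2,2)->S->(3,2) | ant2:(1,0)->S->(2,0)
  grid max=4 at (2,0)
Step 4: ant0:(2,0)->N->(1,0) | ant1:(3,2)->N->(2,2) | ant2:(2,0)->N->(1,0)
  grid max=3 at (1,0)
Step 5: ant0:(1,0)->S->(2,0) | ant1:(2,2)->S->(3,2) | ant2:(1,0)->S->(2,0)
  grid max=6 at (2,0)
Step 6: ant0:(2,0)->N->(1,0) | ant1:(3,2)->N->(2,2) | ant2:(2,0)->N->(1,0)
  grid max=5 at (1,0)
Final grid:
  0 0 0 0
  5 0 0 0
  5 0 1 0
  0 0 3 0
  0 0 0 0
Max pheromone 5 at (1,0)

Answer: (1,0)=5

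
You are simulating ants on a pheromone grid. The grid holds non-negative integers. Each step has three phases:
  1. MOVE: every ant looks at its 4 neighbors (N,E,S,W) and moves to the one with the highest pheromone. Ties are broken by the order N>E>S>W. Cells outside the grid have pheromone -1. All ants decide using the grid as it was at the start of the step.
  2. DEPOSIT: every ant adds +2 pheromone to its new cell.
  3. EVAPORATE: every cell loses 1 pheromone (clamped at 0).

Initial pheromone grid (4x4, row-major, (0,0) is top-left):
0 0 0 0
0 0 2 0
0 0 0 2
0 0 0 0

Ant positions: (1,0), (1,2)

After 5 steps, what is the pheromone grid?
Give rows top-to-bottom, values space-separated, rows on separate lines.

After step 1: ants at (0,0),(0,2)
  1 0 1 0
  0 0 1 0
  0 0 0 1
  0 0 0 0
After step 2: ants at (0,1),(1,2)
  0 1 0 0
  0 0 2 0
  0 0 0 0
  0 0 0 0
After step 3: ants at (0,2),(0,2)
  0 0 3 0
  0 0 1 0
  0 0 0 0
  0 0 0 0
After step 4: ants at (1,2),(1,2)
  0 0 2 0
  0 0 4 0
  0 0 0 0
  0 0 0 0
After step 5: ants at (0,2),(0,2)
  0 0 5 0
  0 0 3 0
  0 0 0 0
  0 0 0 0

0 0 5 0
0 0 3 0
0 0 0 0
0 0 0 0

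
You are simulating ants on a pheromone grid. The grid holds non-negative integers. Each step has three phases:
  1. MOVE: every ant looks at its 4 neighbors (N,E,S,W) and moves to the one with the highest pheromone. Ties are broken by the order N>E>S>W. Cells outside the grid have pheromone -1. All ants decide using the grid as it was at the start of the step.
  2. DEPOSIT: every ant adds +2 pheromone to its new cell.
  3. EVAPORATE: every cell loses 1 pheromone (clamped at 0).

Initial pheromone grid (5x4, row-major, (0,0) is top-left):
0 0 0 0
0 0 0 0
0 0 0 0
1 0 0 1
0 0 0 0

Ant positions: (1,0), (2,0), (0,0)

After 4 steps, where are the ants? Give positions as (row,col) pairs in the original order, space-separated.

Step 1: ant0:(1,0)->N->(0,0) | ant1:(2,0)->S->(3,0) | ant2:(0,0)->E->(0,1)
  grid max=2 at (3,0)
Step 2: ant0:(0,0)->E->(0,1) | ant1:(3,0)->N->(2,0) | ant2:(0,1)->W->(0,0)
  grid max=2 at (0,0)
Step 3: ant0:(0,1)->W->(0,0) | ant1:(2,0)->S->(3,0) | ant2:(0,0)->E->(0,1)
  grid max=3 at (0,0)
Step 4: ant0:(0,0)->E->(0,1) | ant1:(3,0)->N->(2,0) | ant2:(0,1)->W->(0,0)
  grid max=4 at (0,0)

(0,1) (2,0) (0,0)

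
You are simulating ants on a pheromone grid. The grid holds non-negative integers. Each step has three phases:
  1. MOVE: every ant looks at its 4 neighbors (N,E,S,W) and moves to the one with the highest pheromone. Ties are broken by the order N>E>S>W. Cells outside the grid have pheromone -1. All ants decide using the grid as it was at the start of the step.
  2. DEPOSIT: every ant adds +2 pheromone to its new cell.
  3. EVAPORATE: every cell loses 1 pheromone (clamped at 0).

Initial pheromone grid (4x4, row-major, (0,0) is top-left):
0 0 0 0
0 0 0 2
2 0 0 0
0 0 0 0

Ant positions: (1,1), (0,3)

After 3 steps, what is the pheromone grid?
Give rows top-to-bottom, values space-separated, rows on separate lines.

After step 1: ants at (0,1),(1,3)
  0 1 0 0
  0 0 0 3
  1 0 0 0
  0 0 0 0
After step 2: ants at (0,2),(0,3)
  0 0 1 1
  0 0 0 2
  0 0 0 0
  0 0 0 0
After step 3: ants at (0,3),(1,3)
  0 0 0 2
  0 0 0 3
  0 0 0 0
  0 0 0 0

0 0 0 2
0 0 0 3
0 0 0 0
0 0 0 0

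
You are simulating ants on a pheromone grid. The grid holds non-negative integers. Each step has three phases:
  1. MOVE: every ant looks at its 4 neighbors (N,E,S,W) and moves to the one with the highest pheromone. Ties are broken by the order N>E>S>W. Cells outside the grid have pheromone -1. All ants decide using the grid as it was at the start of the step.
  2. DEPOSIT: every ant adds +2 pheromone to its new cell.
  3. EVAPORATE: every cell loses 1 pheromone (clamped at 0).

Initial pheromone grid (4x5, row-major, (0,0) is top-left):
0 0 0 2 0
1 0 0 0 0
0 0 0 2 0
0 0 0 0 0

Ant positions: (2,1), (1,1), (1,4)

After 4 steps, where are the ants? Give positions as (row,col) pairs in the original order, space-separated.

Step 1: ant0:(2,1)->N->(1,1) | ant1:(1,1)->W->(1,0) | ant2:(1,4)->N->(0,4)
  grid max=2 at (1,0)
Step 2: ant0:(1,1)->W->(1,0) | ant1:(1,0)->E->(1,1) | ant2:(0,4)->W->(0,3)
  grid max=3 at (1,0)
Step 3: ant0:(1,0)->E->(1,1) | ant1:(1,1)->W->(1,0) | ant2:(0,3)->E->(0,4)
  grid max=4 at (1,0)
Step 4: ant0:(1,1)->W->(1,0) | ant1:(1,0)->E->(1,1) | ant2:(0,4)->W->(0,3)
  grid max=5 at (1,0)

(1,0) (1,1) (0,3)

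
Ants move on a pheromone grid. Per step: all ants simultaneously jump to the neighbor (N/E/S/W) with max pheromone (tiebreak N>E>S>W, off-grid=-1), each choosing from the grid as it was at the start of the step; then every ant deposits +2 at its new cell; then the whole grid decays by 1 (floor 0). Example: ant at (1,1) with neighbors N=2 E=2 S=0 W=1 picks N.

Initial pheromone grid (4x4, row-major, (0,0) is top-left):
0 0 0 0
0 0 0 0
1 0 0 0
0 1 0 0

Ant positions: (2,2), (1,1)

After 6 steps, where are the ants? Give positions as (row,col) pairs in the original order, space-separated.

Step 1: ant0:(2,2)->N->(1,2) | ant1:(1,1)->N->(0,1)
  grid max=1 at (0,1)
Step 2: ant0:(1,2)->N->(0,2) | ant1:(0,1)->E->(0,2)
  grid max=3 at (0,2)
Step 3: ant0:(0,2)->E->(0,3) | ant1:(0,2)->E->(0,3)
  grid max=3 at (0,3)
Step 4: ant0:(0,3)->W->(0,2) | ant1:(0,3)->W->(0,2)
  grid max=5 at (0,2)
Step 5: ant0:(0,2)->E->(0,3) | ant1:(0,2)->E->(0,3)
  grid max=5 at (0,3)
Step 6: ant0:(0,3)->W->(0,2) | ant1:(0,3)->W->(0,2)
  grid max=7 at (0,2)

(0,2) (0,2)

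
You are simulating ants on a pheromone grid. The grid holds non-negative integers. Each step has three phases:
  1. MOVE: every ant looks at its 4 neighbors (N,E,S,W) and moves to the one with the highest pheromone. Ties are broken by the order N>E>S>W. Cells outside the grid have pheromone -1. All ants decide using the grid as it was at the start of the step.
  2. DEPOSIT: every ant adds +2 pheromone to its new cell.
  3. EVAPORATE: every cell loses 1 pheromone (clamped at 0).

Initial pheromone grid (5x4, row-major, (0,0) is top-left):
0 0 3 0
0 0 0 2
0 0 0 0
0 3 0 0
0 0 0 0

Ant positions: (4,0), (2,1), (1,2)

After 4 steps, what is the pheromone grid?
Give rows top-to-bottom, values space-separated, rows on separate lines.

After step 1: ants at (3,0),(3,1),(0,2)
  0 0 4 0
  0 0 0 1
  0 0 0 0
  1 4 0 0
  0 0 0 0
After step 2: ants at (3,1),(3,0),(0,3)
  0 0 3 1
  0 0 0 0
  0 0 0 0
  2 5 0 0
  0 0 0 0
After step 3: ants at (3,0),(3,1),(0,2)
  0 0 4 0
  0 0 0 0
  0 0 0 0
  3 6 0 0
  0 0 0 0
After step 4: ants at (3,1),(3,0),(0,3)
  0 0 3 1
  0 0 0 0
  0 0 0 0
  4 7 0 0
  0 0 0 0

0 0 3 1
0 0 0 0
0 0 0 0
4 7 0 0
0 0 0 0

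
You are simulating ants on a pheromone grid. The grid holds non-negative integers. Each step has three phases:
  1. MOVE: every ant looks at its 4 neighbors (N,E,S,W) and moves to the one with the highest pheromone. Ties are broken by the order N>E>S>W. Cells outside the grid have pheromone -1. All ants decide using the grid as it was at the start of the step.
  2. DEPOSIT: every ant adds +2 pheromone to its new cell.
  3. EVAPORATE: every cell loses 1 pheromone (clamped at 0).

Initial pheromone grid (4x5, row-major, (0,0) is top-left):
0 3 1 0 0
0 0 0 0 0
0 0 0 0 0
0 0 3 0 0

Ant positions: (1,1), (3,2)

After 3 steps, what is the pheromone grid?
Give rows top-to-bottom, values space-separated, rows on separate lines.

After step 1: ants at (0,1),(2,2)
  0 4 0 0 0
  0 0 0 0 0
  0 0 1 0 0
  0 0 2 0 0
After step 2: ants at (0,2),(3,2)
  0 3 1 0 0
  0 0 0 0 0
  0 0 0 0 0
  0 0 3 0 0
After step 3: ants at (0,1),(2,2)
  0 4 0 0 0
  0 0 0 0 0
  0 0 1 0 0
  0 0 2 0 0

0 4 0 0 0
0 0 0 0 0
0 0 1 0 0
0 0 2 0 0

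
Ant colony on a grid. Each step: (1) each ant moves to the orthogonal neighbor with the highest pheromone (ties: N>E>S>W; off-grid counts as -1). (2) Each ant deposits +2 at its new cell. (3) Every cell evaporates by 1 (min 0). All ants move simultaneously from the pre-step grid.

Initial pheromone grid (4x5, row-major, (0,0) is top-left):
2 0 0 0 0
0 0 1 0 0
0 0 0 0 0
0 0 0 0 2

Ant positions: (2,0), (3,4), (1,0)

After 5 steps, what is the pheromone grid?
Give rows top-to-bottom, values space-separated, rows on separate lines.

After step 1: ants at (1,0),(2,4),(0,0)
  3 0 0 0 0
  1 0 0 0 0
  0 0 0 0 1
  0 0 0 0 1
After step 2: ants at (0,0),(3,4),(1,0)
  4 0 0 0 0
  2 0 0 0 0
  0 0 0 0 0
  0 0 0 0 2
After step 3: ants at (1,0),(2,4),(0,0)
  5 0 0 0 0
  3 0 0 0 0
  0 0 0 0 1
  0 0 0 0 1
After step 4: ants at (0,0),(3,4),(1,0)
  6 0 0 0 0
  4 0 0 0 0
  0 0 0 0 0
  0 0 0 0 2
After step 5: ants at (1,0),(2,4),(0,0)
  7 0 0 0 0
  5 0 0 0 0
  0 0 0 0 1
  0 0 0 0 1

7 0 0 0 0
5 0 0 0 0
0 0 0 0 1
0 0 0 0 1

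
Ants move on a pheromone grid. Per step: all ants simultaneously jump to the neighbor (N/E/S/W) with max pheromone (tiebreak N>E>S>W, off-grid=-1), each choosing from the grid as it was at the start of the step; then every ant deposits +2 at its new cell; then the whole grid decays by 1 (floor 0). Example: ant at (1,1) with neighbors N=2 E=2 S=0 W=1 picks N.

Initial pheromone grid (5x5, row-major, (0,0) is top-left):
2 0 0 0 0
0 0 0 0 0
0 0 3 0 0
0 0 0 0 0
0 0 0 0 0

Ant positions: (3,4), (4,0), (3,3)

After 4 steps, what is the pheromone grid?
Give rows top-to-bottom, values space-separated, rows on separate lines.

After step 1: ants at (2,4),(3,0),(2,3)
  1 0 0 0 0
  0 0 0 0 0
  0 0 2 1 1
  1 0 0 0 0
  0 0 0 0 0
After step 2: ants at (2,3),(2,0),(2,2)
  0 0 0 0 0
  0 0 0 0 0
  1 0 3 2 0
  0 0 0 0 0
  0 0 0 0 0
After step 3: ants at (2,2),(1,0),(2,3)
  0 0 0 0 0
  1 0 0 0 0
  0 0 4 3 0
  0 0 0 0 0
  0 0 0 0 0
After step 4: ants at (2,3),(0,0),(2,2)
  1 0 0 0 0
  0 0 0 0 0
  0 0 5 4 0
  0 0 0 0 0
  0 0 0 0 0

1 0 0 0 0
0 0 0 0 0
0 0 5 4 0
0 0 0 0 0
0 0 0 0 0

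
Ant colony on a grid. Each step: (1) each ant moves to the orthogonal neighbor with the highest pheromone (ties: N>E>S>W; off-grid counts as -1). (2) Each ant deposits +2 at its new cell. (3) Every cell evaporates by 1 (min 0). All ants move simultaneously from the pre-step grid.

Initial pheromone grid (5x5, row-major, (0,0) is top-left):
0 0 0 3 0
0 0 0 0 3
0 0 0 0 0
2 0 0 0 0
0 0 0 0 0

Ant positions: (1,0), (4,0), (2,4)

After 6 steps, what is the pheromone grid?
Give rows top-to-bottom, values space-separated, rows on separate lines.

After step 1: ants at (0,0),(3,0),(1,4)
  1 0 0 2 0
  0 0 0 0 4
  0 0 0 0 0
  3 0 0 0 0
  0 0 0 0 0
After step 2: ants at (0,1),(2,0),(0,4)
  0 1 0 1 1
  0 0 0 0 3
  1 0 0 0 0
  2 0 0 0 0
  0 0 0 0 0
After step 3: ants at (0,2),(3,0),(1,4)
  0 0 1 0 0
  0 0 0 0 4
  0 0 0 0 0
  3 0 0 0 0
  0 0 0 0 0
After step 4: ants at (0,3),(2,0),(0,4)
  0 0 0 1 1
  0 0 0 0 3
  1 0 0 0 0
  2 0 0 0 0
  0 0 0 0 0
After step 5: ants at (0,4),(3,0),(1,4)
  0 0 0 0 2
  0 0 0 0 4
  0 0 0 0 0
  3 0 0 0 0
  0 0 0 0 0
After step 6: ants at (1,4),(2,0),(0,4)
  0 0 0 0 3
  0 0 0 0 5
  1 0 0 0 0
  2 0 0 0 0
  0 0 0 0 0

0 0 0 0 3
0 0 0 0 5
1 0 0 0 0
2 0 0 0 0
0 0 0 0 0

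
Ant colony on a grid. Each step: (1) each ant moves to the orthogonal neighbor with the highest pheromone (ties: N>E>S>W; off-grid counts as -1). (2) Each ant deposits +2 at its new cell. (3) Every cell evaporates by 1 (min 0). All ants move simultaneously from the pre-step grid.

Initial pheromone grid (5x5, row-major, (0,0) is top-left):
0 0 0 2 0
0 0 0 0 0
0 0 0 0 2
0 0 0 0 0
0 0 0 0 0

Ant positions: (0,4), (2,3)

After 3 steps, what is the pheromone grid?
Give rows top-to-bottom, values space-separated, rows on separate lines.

After step 1: ants at (0,3),(2,4)
  0 0 0 3 0
  0 0 0 0 0
  0 0 0 0 3
  0 0 0 0 0
  0 0 0 0 0
After step 2: ants at (0,4),(1,4)
  0 0 0 2 1
  0 0 0 0 1
  0 0 0 0 2
  0 0 0 0 0
  0 0 0 0 0
After step 3: ants at (0,3),(2,4)
  0 0 0 3 0
  0 0 0 0 0
  0 0 0 0 3
  0 0 0 0 0
  0 0 0 0 0

0 0 0 3 0
0 0 0 0 0
0 0 0 0 3
0 0 0 0 0
0 0 0 0 0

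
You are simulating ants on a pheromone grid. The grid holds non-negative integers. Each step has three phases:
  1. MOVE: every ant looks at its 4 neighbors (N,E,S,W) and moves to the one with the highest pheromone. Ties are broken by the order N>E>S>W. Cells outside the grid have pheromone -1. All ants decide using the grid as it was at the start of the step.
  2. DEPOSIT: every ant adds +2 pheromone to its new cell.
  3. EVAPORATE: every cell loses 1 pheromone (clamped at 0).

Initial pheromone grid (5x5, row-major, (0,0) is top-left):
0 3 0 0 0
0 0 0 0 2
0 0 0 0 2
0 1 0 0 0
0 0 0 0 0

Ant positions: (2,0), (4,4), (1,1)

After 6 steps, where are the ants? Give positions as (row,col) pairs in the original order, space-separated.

Step 1: ant0:(2,0)->N->(1,0) | ant1:(4,4)->N->(3,4) | ant2:(1,1)->N->(0,1)
  grid max=4 at (0,1)
Step 2: ant0:(1,0)->N->(0,0) | ant1:(3,4)->N->(2,4) | ant2:(0,1)->E->(0,2)
  grid max=3 at (0,1)
Step 3: ant0:(0,0)->E->(0,1) | ant1:(2,4)->N->(1,4) | ant2:(0,2)->W->(0,1)
  grid max=6 at (0,1)
Step 4: ant0:(0,1)->E->(0,2) | ant1:(1,4)->S->(2,4) | ant2:(0,1)->E->(0,2)
  grid max=5 at (0,1)
Step 5: ant0:(0,2)->W->(0,1) | ant1:(2,4)->N->(1,4) | ant2:(0,2)->W->(0,1)
  grid max=8 at (0,1)
Step 6: ant0:(0,1)->E->(0,2) | ant1:(1,4)->S->(2,4) | ant2:(0,1)->E->(0,2)
  grid max=7 at (0,1)

(0,2) (2,4) (0,2)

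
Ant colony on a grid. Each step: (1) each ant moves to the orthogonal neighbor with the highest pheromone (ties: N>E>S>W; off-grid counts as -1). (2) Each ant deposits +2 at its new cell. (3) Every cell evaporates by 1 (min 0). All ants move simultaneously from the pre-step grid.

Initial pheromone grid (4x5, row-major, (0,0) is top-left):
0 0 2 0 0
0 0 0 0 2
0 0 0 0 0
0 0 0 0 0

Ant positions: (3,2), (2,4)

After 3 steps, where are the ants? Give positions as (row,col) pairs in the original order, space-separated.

Step 1: ant0:(3,2)->N->(2,2) | ant1:(2,4)->N->(1,4)
  grid max=3 at (1,4)
Step 2: ant0:(2,2)->N->(1,2) | ant1:(1,4)->N->(0,4)
  grid max=2 at (1,4)
Step 3: ant0:(1,2)->N->(0,2) | ant1:(0,4)->S->(1,4)
  grid max=3 at (1,4)

(0,2) (1,4)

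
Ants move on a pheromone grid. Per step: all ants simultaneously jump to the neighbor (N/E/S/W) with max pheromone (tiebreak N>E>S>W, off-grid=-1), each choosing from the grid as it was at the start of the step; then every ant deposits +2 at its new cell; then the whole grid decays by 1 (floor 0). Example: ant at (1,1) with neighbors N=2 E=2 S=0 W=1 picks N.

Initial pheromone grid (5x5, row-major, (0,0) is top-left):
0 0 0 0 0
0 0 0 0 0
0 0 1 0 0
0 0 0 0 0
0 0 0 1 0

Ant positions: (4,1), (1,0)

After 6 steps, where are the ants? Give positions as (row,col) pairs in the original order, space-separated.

Step 1: ant0:(4,1)->N->(3,1) | ant1:(1,0)->N->(0,0)
  grid max=1 at (0,0)
Step 2: ant0:(3,1)->N->(2,1) | ant1:(0,0)->E->(0,1)
  grid max=1 at (0,1)
Step 3: ant0:(2,1)->N->(1,1) | ant1:(0,1)->E->(0,2)
  grid max=1 at (0,2)
Step 4: ant0:(1,1)->N->(0,1) | ant1:(0,2)->E->(0,3)
  grid max=1 at (0,1)
Step 5: ant0:(0,1)->E->(0,2) | ant1:(0,3)->E->(0,4)
  grid max=1 at (0,2)
Step 6: ant0:(0,2)->E->(0,3) | ant1:(0,4)->S->(1,4)
  grid max=1 at (0,3)

(0,3) (1,4)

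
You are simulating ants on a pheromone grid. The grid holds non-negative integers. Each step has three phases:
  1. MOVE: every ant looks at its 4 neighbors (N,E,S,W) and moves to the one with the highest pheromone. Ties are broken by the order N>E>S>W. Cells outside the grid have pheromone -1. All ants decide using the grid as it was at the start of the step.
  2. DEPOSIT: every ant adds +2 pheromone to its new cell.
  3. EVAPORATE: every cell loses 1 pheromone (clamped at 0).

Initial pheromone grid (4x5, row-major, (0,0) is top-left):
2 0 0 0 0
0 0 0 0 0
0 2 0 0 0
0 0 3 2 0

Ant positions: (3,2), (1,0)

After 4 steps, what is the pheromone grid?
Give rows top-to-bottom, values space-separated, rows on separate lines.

After step 1: ants at (3,3),(0,0)
  3 0 0 0 0
  0 0 0 0 0
  0 1 0 0 0
  0 0 2 3 0
After step 2: ants at (3,2),(0,1)
  2 1 0 0 0
  0 0 0 0 0
  0 0 0 0 0
  0 0 3 2 0
After step 3: ants at (3,3),(0,0)
  3 0 0 0 0
  0 0 0 0 0
  0 0 0 0 0
  0 0 2 3 0
After step 4: ants at (3,2),(0,1)
  2 1 0 0 0
  0 0 0 0 0
  0 0 0 0 0
  0 0 3 2 0

2 1 0 0 0
0 0 0 0 0
0 0 0 0 0
0 0 3 2 0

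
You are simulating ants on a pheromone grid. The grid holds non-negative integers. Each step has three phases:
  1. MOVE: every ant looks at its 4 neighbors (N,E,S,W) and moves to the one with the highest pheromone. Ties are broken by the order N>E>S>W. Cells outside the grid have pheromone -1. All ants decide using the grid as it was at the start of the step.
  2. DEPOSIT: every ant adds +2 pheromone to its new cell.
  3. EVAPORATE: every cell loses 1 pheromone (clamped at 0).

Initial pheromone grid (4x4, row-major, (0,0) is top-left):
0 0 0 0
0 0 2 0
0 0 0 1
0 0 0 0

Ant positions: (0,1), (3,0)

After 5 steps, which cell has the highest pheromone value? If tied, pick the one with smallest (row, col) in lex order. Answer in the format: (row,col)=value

Step 1: ant0:(0,1)->E->(0,2) | ant1:(3,0)->N->(2,0)
  grid max=1 at (0,2)
Step 2: ant0:(0,2)->S->(1,2) | ant1:(2,0)->N->(1,0)
  grid max=2 at (1,2)
Step 3: ant0:(1,2)->N->(0,2) | ant1:(1,0)->N->(0,0)
  grid max=1 at (0,0)
Step 4: ant0:(0,2)->S->(1,2) | ant1:(0,0)->E->(0,1)
  grid max=2 at (1,2)
Step 5: ant0:(1,2)->N->(0,2) | ant1:(0,1)->E->(0,2)
  grid max=3 at (0,2)
Final grid:
  0 0 3 0
  0 0 1 0
  0 0 0 0
  0 0 0 0
Max pheromone 3 at (0,2)

Answer: (0,2)=3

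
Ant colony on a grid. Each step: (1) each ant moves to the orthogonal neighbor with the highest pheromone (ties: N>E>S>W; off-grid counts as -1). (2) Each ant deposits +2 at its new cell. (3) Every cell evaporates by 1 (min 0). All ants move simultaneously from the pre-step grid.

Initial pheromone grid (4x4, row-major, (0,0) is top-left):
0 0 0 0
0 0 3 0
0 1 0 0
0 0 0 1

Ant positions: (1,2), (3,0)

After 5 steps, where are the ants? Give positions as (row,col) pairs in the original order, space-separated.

Step 1: ant0:(1,2)->N->(0,2) | ant1:(3,0)->N->(2,0)
  grid max=2 at (1,2)
Step 2: ant0:(0,2)->S->(1,2) | ant1:(2,0)->N->(1,0)
  grid max=3 at (1,2)
Step 3: ant0:(1,2)->N->(0,2) | ant1:(1,0)->N->(0,0)
  grid max=2 at (1,2)
Step 4: ant0:(0,2)->S->(1,2) | ant1:(0,0)->E->(0,1)
  grid max=3 at (1,2)
Step 5: ant0:(1,2)->N->(0,2) | ant1:(0,1)->E->(0,2)
  grid max=3 at (0,2)

(0,2) (0,2)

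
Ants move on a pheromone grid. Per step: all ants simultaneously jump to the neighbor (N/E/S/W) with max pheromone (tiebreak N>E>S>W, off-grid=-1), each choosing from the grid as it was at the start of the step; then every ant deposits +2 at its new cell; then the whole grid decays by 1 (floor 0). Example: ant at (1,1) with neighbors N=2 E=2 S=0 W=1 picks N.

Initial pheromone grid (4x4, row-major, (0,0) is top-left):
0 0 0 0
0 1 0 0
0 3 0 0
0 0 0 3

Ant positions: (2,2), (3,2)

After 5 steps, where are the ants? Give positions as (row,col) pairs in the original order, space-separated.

Step 1: ant0:(2,2)->W->(2,1) | ant1:(3,2)->E->(3,3)
  grid max=4 at (2,1)
Step 2: ant0:(2,1)->N->(1,1) | ant1:(3,3)->N->(2,3)
  grid max=3 at (2,1)
Step 3: ant0:(1,1)->S->(2,1) | ant1:(2,3)->S->(3,3)
  grid max=4 at (2,1)
Step 4: ant0:(2,1)->N->(1,1) | ant1:(3,3)->N->(2,3)
  grid max=3 at (2,1)
Step 5: ant0:(1,1)->S->(2,1) | ant1:(2,3)->S->(3,3)
  grid max=4 at (2,1)

(2,1) (3,3)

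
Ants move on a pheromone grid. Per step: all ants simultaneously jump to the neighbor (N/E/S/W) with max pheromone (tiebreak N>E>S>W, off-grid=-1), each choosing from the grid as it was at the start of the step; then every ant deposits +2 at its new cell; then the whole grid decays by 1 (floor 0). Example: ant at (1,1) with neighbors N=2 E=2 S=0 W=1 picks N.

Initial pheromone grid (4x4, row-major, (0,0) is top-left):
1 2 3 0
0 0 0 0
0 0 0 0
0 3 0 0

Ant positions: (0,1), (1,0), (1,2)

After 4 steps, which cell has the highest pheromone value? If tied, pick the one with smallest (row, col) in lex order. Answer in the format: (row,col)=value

Answer: (0,1)=10

Derivation:
Step 1: ant0:(0,1)->E->(0,2) | ant1:(1,0)->N->(0,0) | ant2:(1,2)->N->(0,2)
  grid max=6 at (0,2)
Step 2: ant0:(0,2)->W->(0,1) | ant1:(0,0)->E->(0,1) | ant2:(0,2)->W->(0,1)
  grid max=6 at (0,1)
Step 3: ant0:(0,1)->E->(0,2) | ant1:(0,1)->E->(0,2) | ant2:(0,1)->E->(0,2)
  grid max=10 at (0,2)
Step 4: ant0:(0,2)->W->(0,1) | ant1:(0,2)->W->(0,1) | ant2:(0,2)->W->(0,1)
  grid max=10 at (0,1)
Final grid:
  0 10 9 0
  0 0 0 0
  0 0 0 0
  0 0 0 0
Max pheromone 10 at (0,1)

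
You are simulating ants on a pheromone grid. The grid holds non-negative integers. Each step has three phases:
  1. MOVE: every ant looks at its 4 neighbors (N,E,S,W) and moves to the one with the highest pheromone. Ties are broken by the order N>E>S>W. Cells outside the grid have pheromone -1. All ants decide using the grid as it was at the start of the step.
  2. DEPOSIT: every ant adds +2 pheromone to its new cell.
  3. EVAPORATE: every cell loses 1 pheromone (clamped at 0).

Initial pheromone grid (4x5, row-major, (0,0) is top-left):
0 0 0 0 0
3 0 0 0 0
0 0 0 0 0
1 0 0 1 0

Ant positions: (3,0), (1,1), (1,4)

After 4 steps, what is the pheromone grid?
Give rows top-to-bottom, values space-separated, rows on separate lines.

After step 1: ants at (2,0),(1,0),(0,4)
  0 0 0 0 1
  4 0 0 0 0
  1 0 0 0 0
  0 0 0 0 0
After step 2: ants at (1,0),(2,0),(1,4)
  0 0 0 0 0
  5 0 0 0 1
  2 0 0 0 0
  0 0 0 0 0
After step 3: ants at (2,0),(1,0),(0,4)
  0 0 0 0 1
  6 0 0 0 0
  3 0 0 0 0
  0 0 0 0 0
After step 4: ants at (1,0),(2,0),(1,4)
  0 0 0 0 0
  7 0 0 0 1
  4 0 0 0 0
  0 0 0 0 0

0 0 0 0 0
7 0 0 0 1
4 0 0 0 0
0 0 0 0 0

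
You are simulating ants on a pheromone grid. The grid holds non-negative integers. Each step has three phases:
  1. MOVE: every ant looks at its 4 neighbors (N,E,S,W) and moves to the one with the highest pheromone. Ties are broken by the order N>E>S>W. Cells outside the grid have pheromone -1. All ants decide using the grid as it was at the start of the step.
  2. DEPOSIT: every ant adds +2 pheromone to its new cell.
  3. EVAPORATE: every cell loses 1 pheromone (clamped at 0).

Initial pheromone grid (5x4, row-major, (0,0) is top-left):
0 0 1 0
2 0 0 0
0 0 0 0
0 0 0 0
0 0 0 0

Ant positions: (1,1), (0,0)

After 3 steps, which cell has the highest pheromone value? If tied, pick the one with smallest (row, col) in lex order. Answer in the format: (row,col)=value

Answer: (1,0)=7

Derivation:
Step 1: ant0:(1,1)->W->(1,0) | ant1:(0,0)->S->(1,0)
  grid max=5 at (1,0)
Step 2: ant0:(1,0)->N->(0,0) | ant1:(1,0)->N->(0,0)
  grid max=4 at (1,0)
Step 3: ant0:(0,0)->S->(1,0) | ant1:(0,0)->S->(1,0)
  grid max=7 at (1,0)
Final grid:
  2 0 0 0
  7 0 0 0
  0 0 0 0
  0 0 0 0
  0 0 0 0
Max pheromone 7 at (1,0)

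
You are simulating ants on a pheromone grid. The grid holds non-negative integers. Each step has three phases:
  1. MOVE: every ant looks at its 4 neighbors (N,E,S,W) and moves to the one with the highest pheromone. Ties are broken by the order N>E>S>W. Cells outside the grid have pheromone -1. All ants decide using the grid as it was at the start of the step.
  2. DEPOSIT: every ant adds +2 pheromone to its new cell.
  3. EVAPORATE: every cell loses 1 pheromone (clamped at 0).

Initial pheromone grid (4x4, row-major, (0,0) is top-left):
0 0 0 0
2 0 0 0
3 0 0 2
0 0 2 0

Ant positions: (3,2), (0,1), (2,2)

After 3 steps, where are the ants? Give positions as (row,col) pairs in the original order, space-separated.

Step 1: ant0:(3,2)->N->(2,2) | ant1:(0,1)->E->(0,2) | ant2:(2,2)->E->(2,3)
  grid max=3 at (2,3)
Step 2: ant0:(2,2)->E->(2,3) | ant1:(0,2)->E->(0,3) | ant2:(2,3)->W->(2,2)
  grid max=4 at (2,3)
Step 3: ant0:(2,3)->W->(2,2) | ant1:(0,3)->S->(1,3) | ant2:(2,2)->E->(2,3)
  grid max=5 at (2,3)

(2,2) (1,3) (2,3)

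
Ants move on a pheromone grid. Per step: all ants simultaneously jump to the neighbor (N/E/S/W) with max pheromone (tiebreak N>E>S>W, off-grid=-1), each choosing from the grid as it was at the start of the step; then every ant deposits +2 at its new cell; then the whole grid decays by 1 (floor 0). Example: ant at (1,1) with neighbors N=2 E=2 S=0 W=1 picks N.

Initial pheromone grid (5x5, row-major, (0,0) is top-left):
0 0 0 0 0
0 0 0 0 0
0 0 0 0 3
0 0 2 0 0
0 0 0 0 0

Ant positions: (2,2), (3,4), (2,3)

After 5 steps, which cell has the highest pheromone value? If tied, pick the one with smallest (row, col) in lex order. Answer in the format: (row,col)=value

Step 1: ant0:(2,2)->S->(3,2) | ant1:(3,4)->N->(2,4) | ant2:(2,3)->E->(2,4)
  grid max=6 at (2,4)
Step 2: ant0:(3,2)->N->(2,2) | ant1:(2,4)->N->(1,4) | ant2:(2,4)->N->(1,4)
  grid max=5 at (2,4)
Step 3: ant0:(2,2)->S->(3,2) | ant1:(1,4)->S->(2,4) | ant2:(1,4)->S->(2,4)
  grid max=8 at (2,4)
Step 4: ant0:(3,2)->N->(2,2) | ant1:(2,4)->N->(1,4) | ant2:(2,4)->N->(1,4)
  grid max=7 at (2,4)
Step 5: ant0:(2,2)->S->(3,2) | ant1:(1,4)->S->(2,4) | ant2:(1,4)->S->(2,4)
  grid max=10 at (2,4)
Final grid:
  0 0 0 0 0
  0 0 0 0 4
  0 0 0 0 10
  0 0 3 0 0
  0 0 0 0 0
Max pheromone 10 at (2,4)

Answer: (2,4)=10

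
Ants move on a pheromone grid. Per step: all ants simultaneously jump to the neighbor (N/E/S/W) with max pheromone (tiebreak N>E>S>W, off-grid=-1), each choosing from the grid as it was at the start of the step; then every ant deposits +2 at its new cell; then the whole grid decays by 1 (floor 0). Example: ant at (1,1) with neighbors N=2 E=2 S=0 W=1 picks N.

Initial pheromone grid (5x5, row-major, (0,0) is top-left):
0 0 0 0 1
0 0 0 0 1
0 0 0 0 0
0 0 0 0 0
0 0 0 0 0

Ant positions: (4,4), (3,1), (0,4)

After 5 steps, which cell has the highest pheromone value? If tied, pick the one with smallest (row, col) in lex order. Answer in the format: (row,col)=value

Answer: (1,4)=6

Derivation:
Step 1: ant0:(4,4)->N->(3,4) | ant1:(3,1)->N->(2,1) | ant2:(0,4)->S->(1,4)
  grid max=2 at (1,4)
Step 2: ant0:(3,4)->N->(2,4) | ant1:(2,1)->N->(1,1) | ant2:(1,4)->N->(0,4)
  grid max=1 at (0,4)
Step 3: ant0:(2,4)->N->(1,4) | ant1:(1,1)->N->(0,1) | ant2:(0,4)->S->(1,4)
  grid max=4 at (1,4)
Step 4: ant0:(1,4)->N->(0,4) | ant1:(0,1)->E->(0,2) | ant2:(1,4)->N->(0,4)
  grid max=3 at (0,4)
Step 5: ant0:(0,4)->S->(1,4) | ant1:(0,2)->E->(0,3) | ant2:(0,4)->S->(1,4)
  grid max=6 at (1,4)
Final grid:
  0 0 0 1 2
  0 0 0 0 6
  0 0 0 0 0
  0 0 0 0 0
  0 0 0 0 0
Max pheromone 6 at (1,4)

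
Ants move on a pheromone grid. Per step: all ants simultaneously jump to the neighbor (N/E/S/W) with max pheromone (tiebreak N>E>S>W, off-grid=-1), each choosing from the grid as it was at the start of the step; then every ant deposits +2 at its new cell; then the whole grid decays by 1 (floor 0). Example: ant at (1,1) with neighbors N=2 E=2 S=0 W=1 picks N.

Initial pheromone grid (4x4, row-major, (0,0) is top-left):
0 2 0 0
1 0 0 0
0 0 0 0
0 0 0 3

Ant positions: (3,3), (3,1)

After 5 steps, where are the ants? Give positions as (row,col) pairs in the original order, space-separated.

Step 1: ant0:(3,3)->N->(2,3) | ant1:(3,1)->N->(2,1)
  grid max=2 at (3,3)
Step 2: ant0:(2,3)->S->(3,3) | ant1:(2,1)->N->(1,1)
  grid max=3 at (3,3)
Step 3: ant0:(3,3)->N->(2,3) | ant1:(1,1)->N->(0,1)
  grid max=2 at (3,3)
Step 4: ant0:(2,3)->S->(3,3) | ant1:(0,1)->E->(0,2)
  grid max=3 at (3,3)
Step 5: ant0:(3,3)->N->(2,3) | ant1:(0,2)->E->(0,3)
  grid max=2 at (3,3)

(2,3) (0,3)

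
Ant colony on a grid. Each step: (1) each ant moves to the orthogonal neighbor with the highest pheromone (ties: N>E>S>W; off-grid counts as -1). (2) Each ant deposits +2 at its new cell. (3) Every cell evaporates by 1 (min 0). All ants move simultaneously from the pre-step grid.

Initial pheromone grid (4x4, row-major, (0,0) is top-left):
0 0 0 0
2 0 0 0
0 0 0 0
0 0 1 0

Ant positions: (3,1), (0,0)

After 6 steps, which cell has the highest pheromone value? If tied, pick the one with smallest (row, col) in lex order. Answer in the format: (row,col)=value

Answer: (1,0)=2

Derivation:
Step 1: ant0:(3,1)->E->(3,2) | ant1:(0,0)->S->(1,0)
  grid max=3 at (1,0)
Step 2: ant0:(3,2)->N->(2,2) | ant1:(1,0)->N->(0,0)
  grid max=2 at (1,0)
Step 3: ant0:(2,2)->S->(3,2) | ant1:(0,0)->S->(1,0)
  grid max=3 at (1,0)
Step 4: ant0:(3,2)->N->(2,2) | ant1:(1,0)->N->(0,0)
  grid max=2 at (1,0)
Step 5: ant0:(2,2)->S->(3,2) | ant1:(0,0)->S->(1,0)
  grid max=3 at (1,0)
Step 6: ant0:(3,2)->N->(2,2) | ant1:(1,0)->N->(0,0)
  grid max=2 at (1,0)
Final grid:
  1 0 0 0
  2 0 0 0
  0 0 1 0
  0 0 1 0
Max pheromone 2 at (1,0)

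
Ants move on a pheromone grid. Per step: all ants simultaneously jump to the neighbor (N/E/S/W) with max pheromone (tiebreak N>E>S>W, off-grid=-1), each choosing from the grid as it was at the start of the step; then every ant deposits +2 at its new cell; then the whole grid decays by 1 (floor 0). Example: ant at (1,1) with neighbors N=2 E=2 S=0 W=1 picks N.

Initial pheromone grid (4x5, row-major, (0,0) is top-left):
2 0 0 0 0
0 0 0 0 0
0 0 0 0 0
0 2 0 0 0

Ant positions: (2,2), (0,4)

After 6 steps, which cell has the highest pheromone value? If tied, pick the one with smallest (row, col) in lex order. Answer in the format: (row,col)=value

Step 1: ant0:(2,2)->N->(1,2) | ant1:(0,4)->S->(1,4)
  grid max=1 at (0,0)
Step 2: ant0:(1,2)->N->(0,2) | ant1:(1,4)->N->(0,4)
  grid max=1 at (0,2)
Step 3: ant0:(0,2)->E->(0,3) | ant1:(0,4)->S->(1,4)
  grid max=1 at (0,3)
Step 4: ant0:(0,3)->E->(0,4) | ant1:(1,4)->N->(0,4)
  grid max=3 at (0,4)
Step 5: ant0:(0,4)->S->(1,4) | ant1:(0,4)->S->(1,4)
  grid max=3 at (1,4)
Step 6: ant0:(1,4)->N->(0,4) | ant1:(1,4)->N->(0,4)
  grid max=5 at (0,4)
Final grid:
  0 0 0 0 5
  0 0 0 0 2
  0 0 0 0 0
  0 0 0 0 0
Max pheromone 5 at (0,4)

Answer: (0,4)=5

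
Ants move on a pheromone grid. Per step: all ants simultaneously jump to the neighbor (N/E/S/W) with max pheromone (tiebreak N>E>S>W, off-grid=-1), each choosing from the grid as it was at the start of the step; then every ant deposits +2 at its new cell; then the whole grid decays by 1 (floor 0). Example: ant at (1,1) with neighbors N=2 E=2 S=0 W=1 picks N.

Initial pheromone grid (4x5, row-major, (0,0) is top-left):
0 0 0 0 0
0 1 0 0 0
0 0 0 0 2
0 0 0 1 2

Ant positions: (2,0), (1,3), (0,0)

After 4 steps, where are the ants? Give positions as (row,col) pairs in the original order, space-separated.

Step 1: ant0:(2,0)->N->(1,0) | ant1:(1,3)->N->(0,3) | ant2:(0,0)->E->(0,1)
  grid max=1 at (0,1)
Step 2: ant0:(1,0)->N->(0,0) | ant1:(0,3)->E->(0,4) | ant2:(0,1)->E->(0,2)
  grid max=1 at (0,0)
Step 3: ant0:(0,0)->E->(0,1) | ant1:(0,4)->S->(1,4) | ant2:(0,2)->E->(0,3)
  grid max=1 at (0,1)
Step 4: ant0:(0,1)->E->(0,2) | ant1:(1,4)->N->(0,4) | ant2:(0,3)->E->(0,4)
  grid max=3 at (0,4)

(0,2) (0,4) (0,4)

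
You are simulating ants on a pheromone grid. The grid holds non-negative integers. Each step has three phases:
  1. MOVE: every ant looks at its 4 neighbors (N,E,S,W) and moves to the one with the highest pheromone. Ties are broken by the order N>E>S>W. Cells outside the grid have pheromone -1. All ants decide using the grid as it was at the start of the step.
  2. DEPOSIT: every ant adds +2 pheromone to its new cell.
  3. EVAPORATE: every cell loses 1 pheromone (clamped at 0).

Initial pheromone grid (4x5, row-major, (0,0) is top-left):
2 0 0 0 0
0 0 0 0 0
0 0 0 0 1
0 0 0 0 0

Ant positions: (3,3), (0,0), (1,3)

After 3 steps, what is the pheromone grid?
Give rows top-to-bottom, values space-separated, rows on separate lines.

After step 1: ants at (2,3),(0,1),(0,3)
  1 1 0 1 0
  0 0 0 0 0
  0 0 0 1 0
  0 0 0 0 0
After step 2: ants at (1,3),(0,0),(0,4)
  2 0 0 0 1
  0 0 0 1 0
  0 0 0 0 0
  0 0 0 0 0
After step 3: ants at (0,3),(0,1),(1,4)
  1 1 0 1 0
  0 0 0 0 1
  0 0 0 0 0
  0 0 0 0 0

1 1 0 1 0
0 0 0 0 1
0 0 0 0 0
0 0 0 0 0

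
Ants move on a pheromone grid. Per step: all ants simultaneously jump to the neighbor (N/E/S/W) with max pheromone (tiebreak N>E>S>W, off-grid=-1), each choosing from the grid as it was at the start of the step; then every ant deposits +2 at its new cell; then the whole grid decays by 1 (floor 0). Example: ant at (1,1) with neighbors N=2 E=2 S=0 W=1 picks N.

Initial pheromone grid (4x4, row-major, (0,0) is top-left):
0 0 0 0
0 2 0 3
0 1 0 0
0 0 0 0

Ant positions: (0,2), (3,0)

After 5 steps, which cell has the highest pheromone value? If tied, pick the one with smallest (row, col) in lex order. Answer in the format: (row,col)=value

Step 1: ant0:(0,2)->E->(0,3) | ant1:(3,0)->N->(2,0)
  grid max=2 at (1,3)
Step 2: ant0:(0,3)->S->(1,3) | ant1:(2,0)->N->(1,0)
  grid max=3 at (1,3)
Step 3: ant0:(1,3)->N->(0,3) | ant1:(1,0)->N->(0,0)
  grid max=2 at (1,3)
Step 4: ant0:(0,3)->S->(1,3) | ant1:(0,0)->E->(0,1)
  grid max=3 at (1,3)
Step 5: ant0:(1,3)->N->(0,3) | ant1:(0,1)->E->(0,2)
  grid max=2 at (1,3)
Final grid:
  0 0 1 1
  0 0 0 2
  0 0 0 0
  0 0 0 0
Max pheromone 2 at (1,3)

Answer: (1,3)=2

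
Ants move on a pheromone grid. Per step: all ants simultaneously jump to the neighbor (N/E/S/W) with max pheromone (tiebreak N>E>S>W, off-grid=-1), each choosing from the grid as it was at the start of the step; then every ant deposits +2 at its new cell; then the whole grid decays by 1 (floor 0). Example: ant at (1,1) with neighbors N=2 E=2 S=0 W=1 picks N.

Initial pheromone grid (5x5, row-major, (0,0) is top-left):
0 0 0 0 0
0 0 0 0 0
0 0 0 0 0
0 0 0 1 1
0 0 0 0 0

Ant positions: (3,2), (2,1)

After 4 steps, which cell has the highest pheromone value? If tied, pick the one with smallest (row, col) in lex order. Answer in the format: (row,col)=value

Step 1: ant0:(3,2)->E->(3,3) | ant1:(2,1)->N->(1,1)
  grid max=2 at (3,3)
Step 2: ant0:(3,3)->N->(2,3) | ant1:(1,1)->N->(0,1)
  grid max=1 at (0,1)
Step 3: ant0:(2,3)->S->(3,3) | ant1:(0,1)->E->(0,2)
  grid max=2 at (3,3)
Step 4: ant0:(3,3)->N->(2,3) | ant1:(0,2)->E->(0,3)
  grid max=1 at (0,3)
Final grid:
  0 0 0 1 0
  0 0 0 0 0
  0 0 0 1 0
  0 0 0 1 0
  0 0 0 0 0
Max pheromone 1 at (0,3)

Answer: (0,3)=1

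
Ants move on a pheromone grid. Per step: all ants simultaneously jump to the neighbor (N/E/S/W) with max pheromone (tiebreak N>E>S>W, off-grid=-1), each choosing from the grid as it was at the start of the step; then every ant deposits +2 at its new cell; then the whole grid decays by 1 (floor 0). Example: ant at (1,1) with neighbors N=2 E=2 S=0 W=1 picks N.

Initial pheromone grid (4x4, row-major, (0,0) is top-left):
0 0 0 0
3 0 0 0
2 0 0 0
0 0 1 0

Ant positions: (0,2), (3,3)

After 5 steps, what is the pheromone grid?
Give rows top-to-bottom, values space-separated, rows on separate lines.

After step 1: ants at (0,3),(3,2)
  0 0 0 1
  2 0 0 0
  1 0 0 0
  0 0 2 0
After step 2: ants at (1,3),(2,2)
  0 0 0 0
  1 0 0 1
  0 0 1 0
  0 0 1 0
After step 3: ants at (0,3),(3,2)
  0 0 0 1
  0 0 0 0
  0 0 0 0
  0 0 2 0
After step 4: ants at (1,3),(2,2)
  0 0 0 0
  0 0 0 1
  0 0 1 0
  0 0 1 0
After step 5: ants at (0,3),(3,2)
  0 0 0 1
  0 0 0 0
  0 0 0 0
  0 0 2 0

0 0 0 1
0 0 0 0
0 0 0 0
0 0 2 0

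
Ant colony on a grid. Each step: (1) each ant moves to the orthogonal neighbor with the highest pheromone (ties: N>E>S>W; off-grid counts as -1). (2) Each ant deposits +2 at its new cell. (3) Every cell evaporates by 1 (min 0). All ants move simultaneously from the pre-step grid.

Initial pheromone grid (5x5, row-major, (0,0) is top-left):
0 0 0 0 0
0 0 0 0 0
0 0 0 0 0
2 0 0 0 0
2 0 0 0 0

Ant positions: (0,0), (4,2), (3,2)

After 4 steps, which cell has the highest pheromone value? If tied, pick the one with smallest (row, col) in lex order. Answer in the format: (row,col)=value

Step 1: ant0:(0,0)->E->(0,1) | ant1:(4,2)->N->(3,2) | ant2:(3,2)->N->(2,2)
  grid max=1 at (0,1)
Step 2: ant0:(0,1)->E->(0,2) | ant1:(3,2)->N->(2,2) | ant2:(2,2)->S->(3,2)
  grid max=2 at (2,2)
Step 3: ant0:(0,2)->E->(0,3) | ant1:(2,2)->S->(3,2) | ant2:(3,2)->N->(2,2)
  grid max=3 at (2,2)
Step 4: ant0:(0,3)->E->(0,4) | ant1:(3,2)->N->(2,2) | ant2:(2,2)->S->(3,2)
  grid max=4 at (2,2)
Final grid:
  0 0 0 0 1
  0 0 0 0 0
  0 0 4 0 0
  0 0 4 0 0
  0 0 0 0 0
Max pheromone 4 at (2,2)

Answer: (2,2)=4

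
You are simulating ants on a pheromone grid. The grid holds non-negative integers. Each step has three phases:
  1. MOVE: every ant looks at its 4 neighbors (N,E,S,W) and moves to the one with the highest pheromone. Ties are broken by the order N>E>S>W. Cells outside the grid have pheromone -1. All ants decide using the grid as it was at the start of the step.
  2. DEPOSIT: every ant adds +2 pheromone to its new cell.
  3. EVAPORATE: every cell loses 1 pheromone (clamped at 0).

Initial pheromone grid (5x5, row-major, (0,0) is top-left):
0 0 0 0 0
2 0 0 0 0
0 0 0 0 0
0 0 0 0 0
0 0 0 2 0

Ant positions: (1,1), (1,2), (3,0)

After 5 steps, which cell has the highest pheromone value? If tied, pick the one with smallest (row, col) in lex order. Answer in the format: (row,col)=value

Answer: (1,0)=7

Derivation:
Step 1: ant0:(1,1)->W->(1,0) | ant1:(1,2)->N->(0,2) | ant2:(3,0)->N->(2,0)
  grid max=3 at (1,0)
Step 2: ant0:(1,0)->S->(2,0) | ant1:(0,2)->E->(0,3) | ant2:(2,0)->N->(1,0)
  grid max=4 at (1,0)
Step 3: ant0:(2,0)->N->(1,0) | ant1:(0,3)->E->(0,4) | ant2:(1,0)->S->(2,0)
  grid max=5 at (1,0)
Step 4: ant0:(1,0)->S->(2,0) | ant1:(0,4)->S->(1,4) | ant2:(2,0)->N->(1,0)
  grid max=6 at (1,0)
Step 5: ant0:(2,0)->N->(1,0) | ant1:(1,4)->N->(0,4) | ant2:(1,0)->S->(2,0)
  grid max=7 at (1,0)
Final grid:
  0 0 0 0 1
  7 0 0 0 0
  5 0 0 0 0
  0 0 0 0 0
  0 0 0 0 0
Max pheromone 7 at (1,0)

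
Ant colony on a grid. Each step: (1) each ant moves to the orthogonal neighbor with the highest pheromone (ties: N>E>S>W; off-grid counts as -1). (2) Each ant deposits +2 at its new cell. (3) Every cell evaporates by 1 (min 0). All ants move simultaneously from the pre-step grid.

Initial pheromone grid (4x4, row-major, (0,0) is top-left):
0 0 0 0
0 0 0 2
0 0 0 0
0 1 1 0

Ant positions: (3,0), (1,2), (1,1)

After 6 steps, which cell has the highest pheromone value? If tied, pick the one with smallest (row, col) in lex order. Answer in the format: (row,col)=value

Answer: (1,3)=6

Derivation:
Step 1: ant0:(3,0)->E->(3,1) | ant1:(1,2)->E->(1,3) | ant2:(1,1)->N->(0,1)
  grid max=3 at (1,3)
Step 2: ant0:(3,1)->N->(2,1) | ant1:(1,3)->N->(0,3) | ant2:(0,1)->E->(0,2)
  grid max=2 at (1,3)
Step 3: ant0:(2,1)->S->(3,1) | ant1:(0,3)->S->(1,3) | ant2:(0,2)->E->(0,3)
  grid max=3 at (1,3)
Step 4: ant0:(3,1)->N->(2,1) | ant1:(1,3)->N->(0,3) | ant2:(0,3)->S->(1,3)
  grid max=4 at (1,3)
Step 5: ant0:(2,1)->S->(3,1) | ant1:(0,3)->S->(1,3) | ant2:(1,3)->N->(0,3)
  grid max=5 at (1,3)
Step 6: ant0:(3,1)->N->(2,1) | ant1:(1,3)->N->(0,3) | ant2:(0,3)->S->(1,3)
  grid max=6 at (1,3)
Final grid:
  0 0 0 5
  0 0 0 6
  0 1 0 0
  0 1 0 0
Max pheromone 6 at (1,3)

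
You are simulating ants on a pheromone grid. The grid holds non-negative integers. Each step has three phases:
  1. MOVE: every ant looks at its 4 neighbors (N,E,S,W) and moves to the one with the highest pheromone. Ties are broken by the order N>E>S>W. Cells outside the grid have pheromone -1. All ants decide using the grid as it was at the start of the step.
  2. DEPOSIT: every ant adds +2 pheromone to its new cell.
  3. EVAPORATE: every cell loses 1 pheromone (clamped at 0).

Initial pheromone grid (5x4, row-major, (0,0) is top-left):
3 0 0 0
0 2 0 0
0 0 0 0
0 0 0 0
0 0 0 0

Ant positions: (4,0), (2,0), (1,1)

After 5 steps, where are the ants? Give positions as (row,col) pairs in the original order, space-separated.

Step 1: ant0:(4,0)->N->(3,0) | ant1:(2,0)->N->(1,0) | ant2:(1,1)->N->(0,1)
  grid max=2 at (0,0)
Step 2: ant0:(3,0)->N->(2,0) | ant1:(1,0)->N->(0,0) | ant2:(0,1)->W->(0,0)
  grid max=5 at (0,0)
Step 3: ant0:(2,0)->N->(1,0) | ant1:(0,0)->E->(0,1) | ant2:(0,0)->E->(0,1)
  grid max=4 at (0,0)
Step 4: ant0:(1,0)->N->(0,0) | ant1:(0,1)->W->(0,0) | ant2:(0,1)->W->(0,0)
  grid max=9 at (0,0)
Step 5: ant0:(0,0)->E->(0,1) | ant1:(0,0)->E->(0,1) | ant2:(0,0)->E->(0,1)
  grid max=8 at (0,0)

(0,1) (0,1) (0,1)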